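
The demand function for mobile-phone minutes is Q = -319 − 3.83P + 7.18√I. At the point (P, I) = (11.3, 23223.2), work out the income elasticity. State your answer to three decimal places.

At P = 11.3, I = 23223.2: Q = 731.893.
Holding P constant, ∂Q/∂I = 7.18/(2√I) = 0.0235577.
η_I = (∂Q/∂I)·(I/Q) = 0.0235577 × (23223.2/731.893) = 0.747.

0.747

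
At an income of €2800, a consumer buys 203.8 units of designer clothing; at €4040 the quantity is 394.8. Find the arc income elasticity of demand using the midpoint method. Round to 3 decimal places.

ΔQ = 394.8 − 203.8 = 191; midpoint Q̄ = (203.8 + 394.8)/2 = 299.3.
ΔI = 4040 − 2800 = 1240; midpoint Ī = (2800 + 4040)/2 = 3420.
η = (ΔQ/Q̄) ÷ (ΔI/Ī) = (191/299.3) ÷ (1240/3420) = 1.760.

1.760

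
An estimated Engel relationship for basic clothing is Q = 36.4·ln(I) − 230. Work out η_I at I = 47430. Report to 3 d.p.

0.225

At I = 47430: Q = 161.919.
dQ/dI = 36.4/I = 0.000767447 at this income.
η = (dQ/dI)·(I/Q) = 0.000767447 × (47430/161.919) = 0.225.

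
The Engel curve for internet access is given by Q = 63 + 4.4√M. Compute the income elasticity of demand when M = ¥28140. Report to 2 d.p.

0.46

At M = 28140: Q = 801.099.
dQ/dM = 4.4/(2√M) = 0.0131148 at this income.
η = (dQ/dM)·(M/Q) = 0.0131148 × (28140/801.099) = 0.46.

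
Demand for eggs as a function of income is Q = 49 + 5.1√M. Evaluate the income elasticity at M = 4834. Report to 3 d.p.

At M = 4834: Q = 403.588.
dQ/dM = 5.1/(2√M) = 0.0366764 at this income.
η = (dQ/dM)·(M/Q) = 0.0366764 × (4834/403.588) = 0.439.

0.439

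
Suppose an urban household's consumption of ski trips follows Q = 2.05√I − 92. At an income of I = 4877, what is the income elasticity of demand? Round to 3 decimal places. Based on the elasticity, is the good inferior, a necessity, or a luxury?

1.399 (luxury)

At I = 4877: Q = 51.163.
dQ/dI = 2.05/(2√I) = 0.0146773 at this income.
η = (dQ/dI)·(I/Q) = 0.0146773 × (4877/51.163) = 1.399.
Since η > 1, the good is a luxury.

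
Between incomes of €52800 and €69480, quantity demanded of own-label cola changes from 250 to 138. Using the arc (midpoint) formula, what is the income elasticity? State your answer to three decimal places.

-2.116

ΔQ = 138 − 250 = -112; midpoint Q̄ = (250 + 138)/2 = 194.
ΔI = 69480 − 52800 = 16680; midpoint Ī = (52800 + 69480)/2 = 61140.
η = (ΔQ/Q̄) ÷ (ΔI/Ī) = (-112/194) ÷ (16680/61140) = -2.116.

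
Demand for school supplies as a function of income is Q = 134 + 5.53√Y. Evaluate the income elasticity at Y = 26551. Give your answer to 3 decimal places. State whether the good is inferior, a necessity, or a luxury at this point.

0.435 (necessity)

At Y = 26551: Q = 1035.085.
dQ/dY = 5.53/(2√Y) = 0.0169689 at this income.
η = (dQ/dY)·(Y/Q) = 0.0169689 × (26551/1035.085) = 0.435.
Since 0 < η < 1, the good is a necessity.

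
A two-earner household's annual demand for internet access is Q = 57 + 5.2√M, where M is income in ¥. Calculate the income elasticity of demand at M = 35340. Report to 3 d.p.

0.472

At M = 35340: Q = 1034.545.
dQ/dM = 5.2/(2√M) = 0.0138306 at this income.
η = (dQ/dM)·(M/Q) = 0.0138306 × (35340/1034.545) = 0.472.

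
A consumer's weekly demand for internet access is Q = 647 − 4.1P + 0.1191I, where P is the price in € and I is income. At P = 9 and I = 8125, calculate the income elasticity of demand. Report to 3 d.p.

0.613

At P = 9, I = 8125: Q = 1577.788.
Holding P constant, ∂Q/∂I = 0.1191.
η_I = (∂Q/∂I)·(I/Q) = 0.1191 × (8125/1577.788) = 0.613.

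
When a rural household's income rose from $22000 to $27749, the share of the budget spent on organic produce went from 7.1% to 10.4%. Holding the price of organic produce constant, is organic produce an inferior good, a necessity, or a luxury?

The budget share rises as income rises, so η > 1.

luxury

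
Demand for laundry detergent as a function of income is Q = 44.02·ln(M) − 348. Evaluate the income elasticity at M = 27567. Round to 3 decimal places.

At M = 27567: Q = 102.077.
dQ/dM = 44.02/M = 0.00159684 at this income.
η = (dQ/dM)·(M/Q) = 0.00159684 × (27567/102.077) = 0.431.

0.431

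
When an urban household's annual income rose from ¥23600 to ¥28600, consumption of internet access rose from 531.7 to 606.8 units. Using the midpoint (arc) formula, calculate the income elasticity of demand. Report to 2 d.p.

0.69

ΔQ = 606.8 − 531.7 = 75.1; midpoint Q̄ = (531.7 + 606.8)/2 = 569.25.
ΔI = 28600 − 23600 = 5000; midpoint Ī = (23600 + 28600)/2 = 26100.
η = (ΔQ/Q̄) ÷ (ΔI/Ī) = (75.1/569.25) ÷ (5000/26100) = 0.69.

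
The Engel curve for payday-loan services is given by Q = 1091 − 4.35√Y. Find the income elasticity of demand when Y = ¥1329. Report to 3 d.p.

-0.085

At Y = 1329: Q = 932.419.
dQ/dY = -4.35/(2√Y) = -0.0596619 at this income.
η = (dQ/dY)·(Y/Q) = -0.0596619 × (1329/932.419) = -0.085.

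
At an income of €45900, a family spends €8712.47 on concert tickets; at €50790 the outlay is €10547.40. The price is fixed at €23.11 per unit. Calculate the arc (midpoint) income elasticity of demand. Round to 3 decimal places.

With a constant price, Q₁ = 8712.47/23.11 = 377.000 and Q₂ = 10547.40/23.11 = 456.400 (equivalently, work directly with expenditure since P cancels).
Midpoint %ΔQ = (10547.40 − 8712.47)/9629.94 = 0.19054; midpoint %ΔI = (50790 − 45900)/48345 = 0.10115.
η = 0.19054 / 0.10115 = 1.884.

1.884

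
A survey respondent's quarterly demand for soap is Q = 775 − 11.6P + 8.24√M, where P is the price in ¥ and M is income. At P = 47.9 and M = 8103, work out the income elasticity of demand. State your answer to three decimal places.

At P = 47.9, M = 8103: Q = 961.097.
Holding P constant, ∂Q/∂M = 8.24/(2√M) = 0.0457693.
η_M = (∂Q/∂M)·(M/Q) = 0.0457693 × (8103/961.097) = 0.386.

0.386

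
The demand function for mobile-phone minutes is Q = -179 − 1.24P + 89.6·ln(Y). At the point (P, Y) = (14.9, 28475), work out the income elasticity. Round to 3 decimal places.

0.124

At P = 14.9, Y = 28475: Q = 721.532.
Holding P constant, ∂Q/∂Y = 89.6/Y = 0.00314662.
η_Y = (∂Q/∂Y)·(Y/Q) = 0.00314662 × (28475/721.532) = 0.124.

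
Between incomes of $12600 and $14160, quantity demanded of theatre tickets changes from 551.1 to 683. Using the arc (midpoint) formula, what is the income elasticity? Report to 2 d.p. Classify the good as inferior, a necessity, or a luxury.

ΔQ = 683 − 551.1 = 131.9; midpoint Q̄ = (551.1 + 683)/2 = 617.05.
ΔI = 14160 − 12600 = 1560; midpoint Ī = (12600 + 14160)/2 = 13380.
η = (ΔQ/Q̄) ÷ (ΔI/Ī) = (131.9/617.05) ÷ (1560/13380) = 1.83.
η > 1 ⇒ luxury.

1.83 (luxury)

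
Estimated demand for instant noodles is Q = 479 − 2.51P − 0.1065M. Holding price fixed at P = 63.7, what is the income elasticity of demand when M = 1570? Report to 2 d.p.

At P = 63.7, M = 1570: Q = 151.908.
Holding P constant, ∂Q/∂M = −0.1065.
η_M = (∂Q/∂M)·(M/Q) = -0.1065 × (1570/151.908) = -1.10.

-1.10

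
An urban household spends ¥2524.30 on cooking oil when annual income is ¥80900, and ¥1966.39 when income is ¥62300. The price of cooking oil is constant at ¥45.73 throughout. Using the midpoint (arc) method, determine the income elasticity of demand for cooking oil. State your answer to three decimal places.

With a constant price, Q₁ = 2524.30/45.73 = 55.200 and Q₂ = 1966.39/45.73 = 43.000 (equivalently, work directly with expenditure since P cancels).
Midpoint %ΔQ = (1966.39 − 2524.30)/2245.35 = -0.24847; midpoint %ΔI = (62300 − 80900)/71600 = -0.25978.
η = -0.24847 / -0.25978 = 0.956.

0.956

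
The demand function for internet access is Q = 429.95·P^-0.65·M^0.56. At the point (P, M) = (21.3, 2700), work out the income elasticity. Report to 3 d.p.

0.560

For a multiplicative demand Q = A·P^α·M^β, the income elasticity is β everywhere.
Here β = 0.56, so η = 0.560.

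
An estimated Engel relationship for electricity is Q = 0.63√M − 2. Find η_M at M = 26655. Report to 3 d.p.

0.510

At M = 26655: Q = 100.856.
dQ/dM = 0.63/(2√M) = 0.0019294 at this income.
η = (dQ/dM)·(M/Q) = 0.0019294 × (26655/100.856) = 0.510.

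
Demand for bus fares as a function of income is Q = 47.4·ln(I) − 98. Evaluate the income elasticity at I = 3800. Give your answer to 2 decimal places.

At I = 3800: Q = 292.707.
dQ/dI = 47.4/I = 0.0124737 at this income.
η = (dQ/dI)·(I/Q) = 0.0124737 × (3800/292.707) = 0.16.

0.16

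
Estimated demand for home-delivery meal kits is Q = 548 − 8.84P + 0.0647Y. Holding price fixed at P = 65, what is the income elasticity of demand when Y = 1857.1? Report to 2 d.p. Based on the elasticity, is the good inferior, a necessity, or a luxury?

At P = 65, Y = 1857.1: Q = 93.554.
Holding P constant, ∂Q/∂Y = 0.0647.
η_Y = (∂Q/∂Y)·(Y/Q) = 0.0647 × (1857.1/93.554) = 1.28.
Since η > 1, this is a luxury.

1.28 (luxury)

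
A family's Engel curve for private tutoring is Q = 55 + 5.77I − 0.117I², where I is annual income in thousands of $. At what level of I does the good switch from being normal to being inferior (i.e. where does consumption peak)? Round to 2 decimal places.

24.66

dQ/dI = 5.77 − 0.234I.
The good is inferior where dQ/dI < 0. Setting dQ/dI = 0 gives I = 5.77 / 0.234 = 24.66.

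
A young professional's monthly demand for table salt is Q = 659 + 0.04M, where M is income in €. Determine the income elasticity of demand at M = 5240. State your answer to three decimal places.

At M = 5240: Q = 868.600.
dQ/dM = 0.04.
η = (dQ/dM)·(M/Q) = 0.04 × (5240/868.600) = 0.241.

0.241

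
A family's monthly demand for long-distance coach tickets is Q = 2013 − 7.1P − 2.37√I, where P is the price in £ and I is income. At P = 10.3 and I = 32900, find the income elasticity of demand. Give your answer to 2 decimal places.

At P = 10.3, I = 32900: Q = 1509.991.
Holding P constant, ∂Q/∂I = -2.37/(2√I) = -0.00653312.
η_I = (∂Q/∂I)·(I/Q) = -0.00653312 × (32900/1509.991) = -0.14.

-0.14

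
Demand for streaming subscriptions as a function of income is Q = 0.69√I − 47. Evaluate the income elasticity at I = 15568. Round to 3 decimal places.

At I = 15568: Q = 39.093.
dQ/dI = 0.69/(2√I) = 0.00276505 at this income.
η = (dQ/dI)·(I/Q) = 0.00276505 × (15568/39.093) = 1.101.

1.101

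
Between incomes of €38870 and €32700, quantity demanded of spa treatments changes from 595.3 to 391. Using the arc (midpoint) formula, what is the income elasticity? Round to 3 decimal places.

2.403

ΔQ = 391 − 595.3 = -204.3; midpoint Q̄ = (595.3 + 391)/2 = 493.15.
ΔI = 32700 − 38870 = -6170; midpoint Ī = (38870 + 32700)/2 = 35785.
η = (ΔQ/Q̄) ÷ (ΔI/Ī) = (-204.3/493.15) ÷ (-6170/35785) = 2.403.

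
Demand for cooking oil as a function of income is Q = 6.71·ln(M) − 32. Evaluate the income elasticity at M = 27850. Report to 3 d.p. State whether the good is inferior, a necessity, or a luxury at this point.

0.183 (necessity)

At M = 27850: Q = 36.674.
dQ/dM = 6.71/M = 0.000240934 at this income.
η = (dQ/dM)·(M/Q) = 0.000240934 × (27850/36.674) = 0.183.
Since 0 < η < 1, the good is a necessity.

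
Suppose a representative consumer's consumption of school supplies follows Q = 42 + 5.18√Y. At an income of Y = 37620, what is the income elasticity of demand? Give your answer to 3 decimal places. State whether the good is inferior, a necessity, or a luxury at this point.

At Y = 37620: Q = 1046.706.
dQ/dY = 5.18/(2√Y) = 0.0133534 at this income.
η = (dQ/dY)·(Y/Q) = 0.0133534 × (37620/1046.706) = 0.480.
Since 0 < η < 1, the good is a necessity.

0.480 (necessity)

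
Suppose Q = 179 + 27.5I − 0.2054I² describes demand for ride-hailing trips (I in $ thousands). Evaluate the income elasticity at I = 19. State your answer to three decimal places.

At I = 19: Q = 627.3506.
dQ/dI = 27.5 − 0.4108I = 19.69480.
η = (dQ/dI)·(I/Q) = 19.69480 × (19/627.3506) = 0.596.

0.596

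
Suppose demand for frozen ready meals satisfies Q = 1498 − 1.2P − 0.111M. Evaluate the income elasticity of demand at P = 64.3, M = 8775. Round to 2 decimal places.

At P = 64.3, M = 8775: Q = 446.815.
Holding P constant, ∂Q/∂M = −0.111.
η_M = (∂Q/∂M)·(M/Q) = -0.111 × (8775/446.815) = -2.18.

-2.18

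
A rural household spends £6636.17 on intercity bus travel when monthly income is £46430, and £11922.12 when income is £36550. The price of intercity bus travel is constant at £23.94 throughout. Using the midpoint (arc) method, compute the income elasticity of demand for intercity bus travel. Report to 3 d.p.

-2.392

With a constant price, Q₁ = 6636.17/23.94 = 277.200 and Q₂ = 11922.12/23.94 = 498.000 (equivalently, work directly with expenditure since P cancels).
Midpoint %ΔQ = (11922.12 − 6636.17)/9279.15 = 0.56966; midpoint %ΔI = (36550 − 46430)/41490 = -0.23813.
η = 0.56966 / -0.23813 = -2.392.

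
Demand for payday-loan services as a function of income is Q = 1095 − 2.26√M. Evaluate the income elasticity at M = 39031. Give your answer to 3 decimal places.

At M = 39031: Q = 648.508.
dQ/dM = -2.26/(2√M) = -0.0057197 at this income.
η = (dQ/dM)·(M/Q) = -0.0057197 × (39031/648.508) = -0.344.

-0.344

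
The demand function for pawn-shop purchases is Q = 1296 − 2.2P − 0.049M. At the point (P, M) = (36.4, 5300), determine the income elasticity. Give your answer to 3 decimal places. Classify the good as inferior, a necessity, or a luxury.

At P = 36.4, M = 5300: Q = 956.220.
Holding P constant, ∂Q/∂M = −0.049.
η_M = (∂Q/∂M)·(M/Q) = -0.049 × (5300/956.220) = -0.272.
Since η < 0, this is an inferior good.

-0.272 (inferior good)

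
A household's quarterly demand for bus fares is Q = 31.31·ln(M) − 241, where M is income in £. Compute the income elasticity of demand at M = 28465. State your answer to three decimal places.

At M = 28465: Q = 80.129.
dQ/dM = 31.31/M = 0.00109995 at this income.
η = (dQ/dM)·(M/Q) = 0.00109995 × (28465/80.129) = 0.391.

0.391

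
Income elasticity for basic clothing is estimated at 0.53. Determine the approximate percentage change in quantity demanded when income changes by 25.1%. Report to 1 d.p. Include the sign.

%ΔQ ≈ η × %ΔI = 0.53 × 25.1% = 13.3%.

13.3%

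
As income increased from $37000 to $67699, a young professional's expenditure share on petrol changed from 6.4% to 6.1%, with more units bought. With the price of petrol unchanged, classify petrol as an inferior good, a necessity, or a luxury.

Quantity rises but the budget share falls as income rises, so 0 < η < 1.

necessity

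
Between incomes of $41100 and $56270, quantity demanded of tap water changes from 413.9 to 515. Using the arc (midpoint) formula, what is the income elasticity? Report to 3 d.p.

ΔQ = 515 − 413.9 = 101.1; midpoint Q̄ = (413.9 + 515)/2 = 464.45.
ΔI = 56270 − 41100 = 15170; midpoint Ī = (41100 + 56270)/2 = 48685.
η = (ΔQ/Q̄) ÷ (ΔI/Ī) = (101.1/464.45) ÷ (15170/48685) = 0.699.

0.699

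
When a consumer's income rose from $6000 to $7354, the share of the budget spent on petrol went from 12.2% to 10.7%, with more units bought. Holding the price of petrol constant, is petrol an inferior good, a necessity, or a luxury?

necessity

Quantity rises but the budget share falls as income rises, so 0 < η < 1.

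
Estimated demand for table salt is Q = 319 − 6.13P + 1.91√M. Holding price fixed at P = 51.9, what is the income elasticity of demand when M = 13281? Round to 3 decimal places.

0.498

At P = 51.9, M = 13281: Q = 220.968.
Holding P constant, ∂Q/∂M = 1.91/(2√M) = 0.00828682.
η_M = (∂Q/∂M)·(M/Q) = 0.00828682 × (13281/220.968) = 0.498.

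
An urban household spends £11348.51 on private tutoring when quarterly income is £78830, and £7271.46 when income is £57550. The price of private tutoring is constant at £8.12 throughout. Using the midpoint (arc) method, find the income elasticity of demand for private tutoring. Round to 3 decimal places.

1.403

With a constant price, Q₁ = 11348.51/8.12 = 1397.600 and Q₂ = 7271.46/8.12 = 895.500 (equivalently, work directly with expenditure since P cancels).
Midpoint %ΔQ = (7271.46 − 11348.51)/9309.99 = -0.43792; midpoint %ΔI = (57550 − 78830)/68190 = -0.31207.
η = -0.43792 / -0.31207 = 1.403.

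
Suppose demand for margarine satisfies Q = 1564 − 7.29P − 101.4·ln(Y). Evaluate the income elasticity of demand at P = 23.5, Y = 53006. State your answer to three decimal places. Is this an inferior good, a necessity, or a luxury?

At P = 23.5, Y = 53006: Q = 289.640.
Holding P constant, ∂Q/∂Y = -101.4/Y = -0.00191299.
η_Y = (∂Q/∂Y)·(Y/Q) = -0.00191299 × (53006/289.640) = -0.350.
Since η < 0, this is an inferior good.

-0.350 (inferior good)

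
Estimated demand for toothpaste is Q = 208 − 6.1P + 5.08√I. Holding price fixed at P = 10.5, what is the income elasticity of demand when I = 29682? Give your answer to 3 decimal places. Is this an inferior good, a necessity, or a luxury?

At P = 10.5, I = 29682: Q = 1019.156.
Holding P constant, ∂Q/∂I = 5.08/(2√I) = 0.014743.
η_I = (∂Q/∂I)·(I/Q) = 0.014743 × (29682/1019.156) = 0.429.
Since 0 < η < 1, this is a necessity.

0.429 (necessity)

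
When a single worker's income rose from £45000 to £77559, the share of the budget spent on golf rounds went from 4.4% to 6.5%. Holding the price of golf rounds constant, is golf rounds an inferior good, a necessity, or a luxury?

The budget share rises as income rises, so η > 1.

luxury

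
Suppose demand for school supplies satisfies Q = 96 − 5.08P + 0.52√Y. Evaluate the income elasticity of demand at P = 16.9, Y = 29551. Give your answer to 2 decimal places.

At P = 16.9, Y = 29551: Q = 99.538.
Holding P constant, ∂Q/∂Y = 0.52/(2√Y) = 0.00151247.
η_Y = (∂Q/∂Y)·(Y/Q) = 0.00151247 × (29551/99.538) = 0.45.

0.45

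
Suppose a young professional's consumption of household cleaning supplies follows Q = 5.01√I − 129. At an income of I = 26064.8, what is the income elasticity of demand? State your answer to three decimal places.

0.595

At I = 26064.8: Q = 679.844.
dQ/dI = 5.01/(2√I) = 0.015516 at this income.
η = (dQ/dI)·(I/Q) = 0.015516 × (26064.8/679.844) = 0.595.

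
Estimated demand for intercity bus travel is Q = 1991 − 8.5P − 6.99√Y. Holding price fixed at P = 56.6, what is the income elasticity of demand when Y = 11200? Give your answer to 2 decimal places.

-0.48

At P = 56.6, Y = 11200: Q = 770.148.
Holding P constant, ∂Q/∂Y = -6.99/(2√Y) = -0.0330246.
η_Y = (∂Q/∂Y)·(Y/Q) = -0.0330246 × (11200/770.148) = -0.48.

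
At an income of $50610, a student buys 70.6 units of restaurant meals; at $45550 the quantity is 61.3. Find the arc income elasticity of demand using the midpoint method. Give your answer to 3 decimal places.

1.340

ΔQ = 61.3 − 70.6 = -9.3; midpoint Q̄ = (70.6 + 61.3)/2 = 65.95.
ΔI = 45550 − 50610 = -5060; midpoint Ī = (50610 + 45550)/2 = 48080.
η = (ΔQ/Q̄) ÷ (ΔI/Ī) = (-9.3/65.95) ÷ (-5060/48080) = 1.340.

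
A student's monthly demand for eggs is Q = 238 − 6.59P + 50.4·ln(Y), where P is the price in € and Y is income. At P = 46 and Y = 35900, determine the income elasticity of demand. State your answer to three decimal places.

0.109

At P = 46, Y = 35900: Q = 463.480.
Holding P constant, ∂Q/∂Y = 50.4/Y = 0.0014039.
η_Y = (∂Q/∂Y)·(Y/Q) = 0.0014039 × (35900/463.480) = 0.109.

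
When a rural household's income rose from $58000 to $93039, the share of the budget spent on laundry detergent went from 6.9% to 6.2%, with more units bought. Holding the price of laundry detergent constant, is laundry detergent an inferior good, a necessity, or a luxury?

Quantity rises but the budget share falls as income rises, so 0 < η < 1.

necessity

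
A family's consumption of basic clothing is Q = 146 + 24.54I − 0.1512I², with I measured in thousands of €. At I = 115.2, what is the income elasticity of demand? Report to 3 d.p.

At I = 115.2: Q = 966.4268.
dQ/dI = 24.54 − 0.3024I = -10.29648.
η = (dQ/dI)·(I/Q) = -10.29648 × (115.2/966.4268) = -1.227.

-1.227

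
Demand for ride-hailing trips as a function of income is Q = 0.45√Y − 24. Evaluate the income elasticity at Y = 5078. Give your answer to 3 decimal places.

At Y = 5078: Q = 8.067.
dQ/dY = 0.45/(2√Y) = 0.00315745 at this income.
η = (dQ/dY)·(Y/Q) = 0.00315745 × (5078/8.067) = 1.988.

1.988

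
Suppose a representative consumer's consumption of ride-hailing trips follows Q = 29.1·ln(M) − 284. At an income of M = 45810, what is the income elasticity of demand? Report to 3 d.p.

At M = 45810: Q = 28.309.
dQ/dM = 29.1/M = 0.000635232 at this income.
η = (dQ/dM)·(M/Q) = 0.000635232 × (45810/28.309) = 1.028.

1.028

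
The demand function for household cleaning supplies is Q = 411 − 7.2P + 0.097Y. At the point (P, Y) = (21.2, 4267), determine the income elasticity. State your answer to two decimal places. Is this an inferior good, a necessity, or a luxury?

At P = 21.2, Y = 4267: Q = 672.259.
Holding P constant, ∂Q/∂Y = 0.097.
η_Y = (∂Q/∂Y)·(Y/Q) = 0.097 × (4267/672.259) = 0.62.
Since 0 < η < 1, this is a necessity.

0.62 (necessity)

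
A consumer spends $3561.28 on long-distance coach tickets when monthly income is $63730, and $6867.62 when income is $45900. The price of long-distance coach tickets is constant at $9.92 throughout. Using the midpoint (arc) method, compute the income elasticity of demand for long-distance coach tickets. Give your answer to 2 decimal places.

With a constant price, Q₁ = 3561.28/9.92 = 359.000 and Q₂ = 6867.62/9.92 = 692.300 (equivalently, work directly with expenditure since P cancels).
Midpoint %ΔQ = (6867.62 − 3561.28)/5214.45 = 0.63407; midpoint %ΔI = (45900 − 63730)/54815 = -0.32528.
η = 0.63407 / -0.32528 = -1.95.

-1.95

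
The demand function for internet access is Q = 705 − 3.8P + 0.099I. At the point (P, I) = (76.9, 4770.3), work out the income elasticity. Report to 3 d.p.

0.534

At P = 76.9, I = 4770.3: Q = 885.040.
Holding P constant, ∂Q/∂I = 0.099.
η_I = (∂Q/∂I)·(I/Q) = 0.099 × (4770.3/885.040) = 0.534.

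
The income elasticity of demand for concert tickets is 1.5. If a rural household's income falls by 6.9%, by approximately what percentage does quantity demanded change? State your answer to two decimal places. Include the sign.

-10.35%

%ΔQ ≈ η × %ΔI = 1.5 × (-6.9%) = -10.35%.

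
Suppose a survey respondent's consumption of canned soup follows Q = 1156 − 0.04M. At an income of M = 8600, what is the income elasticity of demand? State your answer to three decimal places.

At M = 8600: Q = 812.000.
dQ/dM = −0.04.
η = (dQ/dM)·(M/Q) = -0.04 × (8600/812.000) = -0.424.

-0.424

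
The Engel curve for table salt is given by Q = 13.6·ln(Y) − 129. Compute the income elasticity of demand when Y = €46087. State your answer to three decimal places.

0.798

At Y = 46087: Q = 17.041.
dQ/dY = 13.6/Y = 0.000295094 at this income.
η = (dQ/dY)·(Y/Q) = 0.000295094 × (46087/17.041) = 0.798.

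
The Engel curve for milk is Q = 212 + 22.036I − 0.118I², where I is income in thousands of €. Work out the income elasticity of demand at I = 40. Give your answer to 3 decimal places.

0.557

At I = 40: Q = 904.6400.
dQ/dI = 22.036 − 0.236I = 12.59600.
η = (dQ/dI)·(I/Q) = 12.59600 × (40/904.6400) = 0.557.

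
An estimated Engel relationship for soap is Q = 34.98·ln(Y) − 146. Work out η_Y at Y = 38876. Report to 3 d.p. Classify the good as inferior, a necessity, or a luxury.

0.156 (necessity)

At Y = 38876: Q = 223.673.
dQ/dY = 34.98/Y = 0.000899784 at this income.
η = (dQ/dY)·(Y/Q) = 0.000899784 × (38876/223.673) = 0.156.
Since 0 < η < 1, the good is a necessity.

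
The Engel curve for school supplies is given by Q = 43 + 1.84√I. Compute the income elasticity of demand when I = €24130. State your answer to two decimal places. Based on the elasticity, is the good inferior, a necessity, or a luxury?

At I = 24130: Q = 328.823.
dQ/dI = 1.84/(2√I) = 0.00592256 at this income.
η = (dQ/dI)·(I/Q) = 0.00592256 × (24130/328.823) = 0.43.
Since 0 < η < 1, the good is a necessity.

0.43 (necessity)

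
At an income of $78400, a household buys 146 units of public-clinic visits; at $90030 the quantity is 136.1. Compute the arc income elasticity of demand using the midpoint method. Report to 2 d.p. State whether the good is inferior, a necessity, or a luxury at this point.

-0.51 (inferior good)

ΔQ = 136.1 − 146 = -9.9; midpoint Q̄ = (146 + 136.1)/2 = 141.05.
ΔI = 90030 − 78400 = 11630; midpoint Ī = (78400 + 90030)/2 = 84215.
η = (ΔQ/Q̄) ÷ (ΔI/Ī) = (-9.9/141.05) ÷ (11630/84215) = -0.51.
η < 0 ⇒ inferior good.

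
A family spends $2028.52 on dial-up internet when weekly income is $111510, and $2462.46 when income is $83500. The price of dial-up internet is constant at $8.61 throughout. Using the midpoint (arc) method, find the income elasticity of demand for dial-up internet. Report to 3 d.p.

-0.673

With a constant price, Q₁ = 2028.52/8.61 = 235.600 and Q₂ = 2462.46/8.61 = 286.000 (equivalently, work directly with expenditure since P cancels).
Midpoint %ΔQ = (2462.46 − 2028.52)/2245.49 = 0.19325; midpoint %ΔI = (83500 − 111510)/97505 = -0.28727.
η = 0.19325 / -0.28727 = -0.673.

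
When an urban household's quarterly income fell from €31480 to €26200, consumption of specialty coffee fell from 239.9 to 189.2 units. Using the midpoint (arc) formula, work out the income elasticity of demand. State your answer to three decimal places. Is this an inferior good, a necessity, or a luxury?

1.291 (luxury)

ΔQ = 189.2 − 239.9 = -50.7; midpoint Q̄ = (239.9 + 189.2)/2 = 214.55.
ΔI = 26200 − 31480 = -5280; midpoint Ī = (31480 + 26200)/2 = 28840.
η = (ΔQ/Q̄) ÷ (ΔI/Ī) = (-50.7/214.55) ÷ (-5280/28840) = 1.291.
η > 1 ⇒ luxury.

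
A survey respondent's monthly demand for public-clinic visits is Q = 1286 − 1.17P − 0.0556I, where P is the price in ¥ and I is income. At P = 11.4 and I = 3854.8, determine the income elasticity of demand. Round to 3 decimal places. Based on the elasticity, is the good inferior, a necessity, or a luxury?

-0.203 (inferior good)

At P = 11.4, I = 3854.8: Q = 1058.335.
Holding P constant, ∂Q/∂I = −0.0556.
η_I = (∂Q/∂I)·(I/Q) = -0.0556 × (3854.8/1058.335) = -0.203.
Since η < 0, this is an inferior good.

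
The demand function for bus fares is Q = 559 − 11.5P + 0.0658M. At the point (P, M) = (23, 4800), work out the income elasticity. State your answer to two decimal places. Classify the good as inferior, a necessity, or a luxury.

0.52 (necessity)

At P = 23, M = 4800: Q = 610.340.
Holding P constant, ∂Q/∂M = 0.0658.
η_M = (∂Q/∂M)·(M/Q) = 0.0658 × (4800/610.340) = 0.52.
Since 0 < η < 1, this is a necessity.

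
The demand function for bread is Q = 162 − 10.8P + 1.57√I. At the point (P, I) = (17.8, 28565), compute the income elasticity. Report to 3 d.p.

0.564

At P = 17.8, I = 28565: Q = 235.109.
Holding P constant, ∂Q/∂I = 1.57/(2√I) = 0.00464465.
η_I = (∂Q/∂I)·(I/Q) = 0.00464465 × (28565/235.109) = 0.564.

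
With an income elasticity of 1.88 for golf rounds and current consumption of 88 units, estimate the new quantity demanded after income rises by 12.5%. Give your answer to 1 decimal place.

%ΔQ ≈ η × %ΔI = 1.88 × 12.5% = 23.5%.
New Q ≈ 88 × (1 + 0.235) = 108.7.

108.7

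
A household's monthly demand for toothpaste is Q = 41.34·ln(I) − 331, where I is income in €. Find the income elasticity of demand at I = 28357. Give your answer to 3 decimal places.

At I = 28357: Q = 92.844.
dQ/dI = 41.34/I = 0.00145784 at this income.
η = (dQ/dI)·(I/Q) = 0.00145784 × (28357/92.844) = 0.445.

0.445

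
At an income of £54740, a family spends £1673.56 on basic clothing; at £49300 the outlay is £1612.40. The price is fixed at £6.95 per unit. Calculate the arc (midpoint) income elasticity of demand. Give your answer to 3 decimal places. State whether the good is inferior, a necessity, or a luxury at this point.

With a constant price, Q₁ = 1673.56/6.95 = 240.800 and Q₂ = 1612.40/6.95 = 232.000 (equivalently, work directly with expenditure since P cancels).
Midpoint %ΔQ = (1612.40 − 1673.56)/1642.98 = -0.03723; midpoint %ΔI = (49300 − 54740)/52020 = -0.10458.
η = -0.03723 / -0.10458 = 0.356.
0 < η < 1 ⇒ necessity.

0.356 (necessity)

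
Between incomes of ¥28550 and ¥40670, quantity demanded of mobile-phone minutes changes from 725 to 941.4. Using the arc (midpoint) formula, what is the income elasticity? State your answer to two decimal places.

0.74

ΔQ = 941.4 − 725 = 216.4; midpoint Q̄ = (725 + 941.4)/2 = 833.2.
ΔI = 40670 − 28550 = 12120; midpoint Ī = (28550 + 40670)/2 = 34610.
η = (ΔQ/Q̄) ÷ (ΔI/Ī) = (216.4/833.2) ÷ (12120/34610) = 0.74.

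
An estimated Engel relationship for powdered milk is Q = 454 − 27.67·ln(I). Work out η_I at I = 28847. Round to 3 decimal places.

At I = 28847: Q = 169.836.
dQ/dI = -27.67/I = -0.000959199 at this income.
η = (dQ/dI)·(I/Q) = -0.000959199 × (28847/169.836) = -0.163.

-0.163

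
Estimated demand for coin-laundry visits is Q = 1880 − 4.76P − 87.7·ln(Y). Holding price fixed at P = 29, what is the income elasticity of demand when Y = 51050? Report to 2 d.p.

-0.11

At P = 29, Y = 51050: Q = 791.243.
Holding P constant, ∂Q/∂Y = -87.7/Y = -0.00171792.
η_Y = (∂Q/∂Y)·(Y/Q) = -0.00171792 × (51050/791.243) = -0.11.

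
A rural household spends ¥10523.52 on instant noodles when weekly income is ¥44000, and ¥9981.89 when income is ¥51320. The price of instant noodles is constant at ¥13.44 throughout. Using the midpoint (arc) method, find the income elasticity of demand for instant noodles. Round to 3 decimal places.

-0.344

With a constant price, Q₁ = 10523.52/13.44 = 783.000 and Q₂ = 9981.89/13.44 = 742.700 (equivalently, work directly with expenditure since P cancels).
Midpoint %ΔQ = (9981.89 − 10523.52)/10252.71 = -0.05283; midpoint %ΔI = (51320 − 44000)/47660 = 0.15359.
η = -0.05283 / 0.15359 = -0.344.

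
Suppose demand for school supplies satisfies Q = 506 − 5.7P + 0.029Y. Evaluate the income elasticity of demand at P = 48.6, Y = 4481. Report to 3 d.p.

0.362

At P = 48.6, Y = 4481: Q = 358.929.
Holding P constant, ∂Q/∂Y = 0.029.
η_Y = (∂Q/∂Y)·(Y/Q) = 0.029 × (4481/358.929) = 0.362.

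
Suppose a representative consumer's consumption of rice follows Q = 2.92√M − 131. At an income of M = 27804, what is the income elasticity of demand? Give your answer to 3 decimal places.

0.684

At M = 27804: Q = 355.896.
dQ/dM = 2.92/(2√M) = 0.00875587 at this income.
η = (dQ/dM)·(M/Q) = 0.00875587 × (27804/355.896) = 0.684.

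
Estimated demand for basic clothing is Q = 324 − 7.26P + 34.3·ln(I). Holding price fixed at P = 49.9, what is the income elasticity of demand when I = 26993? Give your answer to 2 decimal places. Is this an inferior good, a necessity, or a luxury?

At P = 49.9, I = 26993: Q = 311.700.
Holding P constant, ∂Q/∂I = 34.3/I = 0.0012707.
η_I = (∂Q/∂I)·(I/Q) = 0.0012707 × (26993/311.700) = 0.11.
Since 0 < η < 1, this is a necessity.

0.11 (necessity)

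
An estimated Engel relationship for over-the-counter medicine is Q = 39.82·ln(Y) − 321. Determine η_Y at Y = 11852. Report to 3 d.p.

At Y = 11852: Q = 52.522.
dQ/dY = 39.82/Y = 0.00335977 at this income.
η = (dQ/dY)·(Y/Q) = 0.00335977 × (11852/52.522) = 0.758.

0.758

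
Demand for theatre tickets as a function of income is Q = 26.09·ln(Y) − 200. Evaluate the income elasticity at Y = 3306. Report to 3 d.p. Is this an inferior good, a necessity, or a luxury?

2.285 (luxury)

At Y = 3306: Q = 11.420.
dQ/dY = 26.09/Y = 0.00789171 at this income.
η = (dQ/dY)·(Y/Q) = 0.00789171 × (3306/11.420) = 2.285.
Since η > 1, the good is a luxury.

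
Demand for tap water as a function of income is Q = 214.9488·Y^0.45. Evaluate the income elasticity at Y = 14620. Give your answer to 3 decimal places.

For Q = A·Y^β the income elasticity is constant and equal to β.
Here β = 0.45, so η = 0.450.

0.450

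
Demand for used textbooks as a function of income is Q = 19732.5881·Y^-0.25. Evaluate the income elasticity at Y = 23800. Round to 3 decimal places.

-0.250

For Q = A·Y^β the income elasticity is constant and equal to β.
Here β = -0.25, so η = -0.250.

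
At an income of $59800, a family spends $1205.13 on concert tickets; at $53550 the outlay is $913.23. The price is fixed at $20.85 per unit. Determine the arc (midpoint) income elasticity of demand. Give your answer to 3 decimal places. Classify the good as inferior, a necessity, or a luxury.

2.499 (luxury)

With a constant price, Q₁ = 1205.13/20.85 = 57.800 and Q₂ = 913.23/20.85 = 43.800 (equivalently, work directly with expenditure since P cancels).
Midpoint %ΔQ = (913.23 − 1205.13)/1059.18 = -0.27559; midpoint %ΔI = (53550 − 59800)/56675 = -0.11028.
η = -0.27559 / -0.11028 = 2.499.
η > 1 ⇒ luxury.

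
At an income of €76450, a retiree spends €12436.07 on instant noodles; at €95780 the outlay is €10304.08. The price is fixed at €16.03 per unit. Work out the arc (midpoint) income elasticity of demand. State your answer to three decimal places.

-0.835

With a constant price, Q₁ = 12436.07/16.03 = 775.800 and Q₂ = 10304.08/16.03 = 642.800 (equivalently, work directly with expenditure since P cancels).
Midpoint %ΔQ = (10304.08 − 12436.07)/11370.08 = -0.18751; midpoint %ΔI = (95780 − 76450)/86115 = 0.22447.
η = -0.18751 / 0.22447 = -0.835.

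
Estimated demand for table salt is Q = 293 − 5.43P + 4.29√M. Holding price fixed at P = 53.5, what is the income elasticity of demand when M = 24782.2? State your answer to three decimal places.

0.498

At P = 53.5, M = 24782.2: Q = 677.842.
Holding P constant, ∂Q/∂M = 4.29/(2√M) = 0.0136257.
η_M = (∂Q/∂M)·(M/Q) = 0.0136257 × (24782.2/677.842) = 0.498.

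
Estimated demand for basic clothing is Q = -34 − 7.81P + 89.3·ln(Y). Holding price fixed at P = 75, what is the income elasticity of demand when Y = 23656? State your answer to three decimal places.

0.319

At P = 75, Y = 23656: Q = 279.624.
Holding P constant, ∂Q/∂Y = 89.3/Y = 0.00377494.
η_Y = (∂Q/∂Y)·(Y/Q) = 0.00377494 × (23656/279.624) = 0.319.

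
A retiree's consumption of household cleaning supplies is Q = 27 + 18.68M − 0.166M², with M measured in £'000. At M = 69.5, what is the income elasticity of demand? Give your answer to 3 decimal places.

At M = 69.5: Q = 523.4385.
dQ/dM = 18.68 − 0.332M = -4.39400.
η = (dQ/dM)·(M/Q) = -4.39400 × (69.5/523.4385) = -0.583.

-0.583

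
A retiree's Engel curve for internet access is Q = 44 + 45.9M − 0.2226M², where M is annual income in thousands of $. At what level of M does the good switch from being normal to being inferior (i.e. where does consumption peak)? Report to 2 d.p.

dQ/dM = 45.9 − 0.4452M.
The good is inferior where dQ/dM < 0. Setting dQ/dM = 0 gives M = 45.9 / 0.4452 = 103.10.

103.10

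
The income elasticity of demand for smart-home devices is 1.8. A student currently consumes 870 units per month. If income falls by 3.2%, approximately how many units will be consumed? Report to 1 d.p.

%ΔQ ≈ η × %ΔI = 1.8 × (-3.2%) = -5.76%.
New Q ≈ 870 × (1 − 0.0576) = 819.9.

819.9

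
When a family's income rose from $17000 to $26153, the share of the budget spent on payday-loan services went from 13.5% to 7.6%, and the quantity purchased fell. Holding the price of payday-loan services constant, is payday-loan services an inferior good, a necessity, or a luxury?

Quantity demanded falls as income rises, so η < 0.

inferior good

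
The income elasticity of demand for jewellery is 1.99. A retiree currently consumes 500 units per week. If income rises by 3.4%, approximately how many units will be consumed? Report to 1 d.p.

533.8

%ΔQ ≈ η × %ΔI = 1.99 × 3.4% = 6.766%.
New Q ≈ 500 × (1 + 0.06766) = 533.8.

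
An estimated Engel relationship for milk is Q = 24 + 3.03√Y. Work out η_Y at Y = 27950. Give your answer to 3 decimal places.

0.477

At Y = 27950: Q = 530.563.
dQ/dY = 3.03/(2√Y) = 0.00906195 at this income.
η = (dQ/dY)·(Y/Q) = 0.00906195 × (27950/530.563) = 0.477.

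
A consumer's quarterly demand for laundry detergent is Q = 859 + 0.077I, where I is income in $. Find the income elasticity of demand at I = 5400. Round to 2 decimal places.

0.33

At I = 5400: Q = 1274.800.
dQ/dI = 0.077.
η = (dQ/dI)·(I/Q) = 0.077 × (5400/1274.800) = 0.33.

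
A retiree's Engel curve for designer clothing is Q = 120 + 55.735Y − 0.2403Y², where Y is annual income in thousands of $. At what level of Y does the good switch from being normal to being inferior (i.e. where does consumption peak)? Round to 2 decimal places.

115.97

dQ/dY = 55.735 − 0.4806Y.
The good is inferior where dQ/dY < 0. Setting dQ/dY = 0 gives Y = 55.735 / 0.4806 = 115.97.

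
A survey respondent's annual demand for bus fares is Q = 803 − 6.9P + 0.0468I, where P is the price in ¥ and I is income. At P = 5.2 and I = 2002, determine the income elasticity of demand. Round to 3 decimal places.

0.109

At P = 5.2, I = 2002: Q = 860.814.
Holding P constant, ∂Q/∂I = 0.0468.
η_I = (∂Q/∂I)·(I/Q) = 0.0468 × (2002/860.814) = 0.109.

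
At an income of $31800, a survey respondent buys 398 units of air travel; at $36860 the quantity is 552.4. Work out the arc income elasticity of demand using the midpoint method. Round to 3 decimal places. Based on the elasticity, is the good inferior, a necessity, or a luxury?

ΔQ = 552.4 − 398 = 154.4; midpoint Q̄ = (398 + 552.4)/2 = 475.2.
ΔI = 36860 − 31800 = 5060; midpoint Ī = (31800 + 36860)/2 = 34330.
η = (ΔQ/Q̄) ÷ (ΔI/Ī) = (154.4/475.2) ÷ (5060/34330) = 2.204.
η > 1 ⇒ luxury.

2.204 (luxury)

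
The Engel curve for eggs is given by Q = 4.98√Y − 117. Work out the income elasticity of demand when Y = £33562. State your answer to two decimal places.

0.57

At Y = 33562: Q = 795.333.
dQ/dY = 4.98/(2√Y) = 0.0135918 at this income.
η = (dQ/dY)·(Y/Q) = 0.0135918 × (33562/795.333) = 0.57.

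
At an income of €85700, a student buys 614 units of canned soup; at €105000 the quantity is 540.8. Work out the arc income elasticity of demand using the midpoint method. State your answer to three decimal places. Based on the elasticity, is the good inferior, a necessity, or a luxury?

-0.626 (inferior good)

ΔQ = 540.8 − 614 = -73.2; midpoint Q̄ = (614 + 540.8)/2 = 577.4.
ΔI = 105000 − 85700 = 19300; midpoint Ī = (85700 + 105000)/2 = 95350.
η = (ΔQ/Q̄) ÷ (ΔI/Ī) = (-73.2/577.4) ÷ (19300/95350) = -0.626.
η < 0 ⇒ inferior good.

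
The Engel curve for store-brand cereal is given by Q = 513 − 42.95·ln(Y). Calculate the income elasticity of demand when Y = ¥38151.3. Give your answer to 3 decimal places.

At Y = 38151.3: Q = 59.907.
dQ/dY = -42.95/Y = -0.00112578 at this income.
η = (dQ/dY)·(Y/Q) = -0.00112578 × (38151.3/59.907) = -0.717.

-0.717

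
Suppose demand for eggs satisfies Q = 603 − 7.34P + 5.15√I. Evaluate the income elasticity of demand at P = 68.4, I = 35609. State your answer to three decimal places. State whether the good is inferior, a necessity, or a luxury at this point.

At P = 68.4, I = 35609: Q = 1072.767.
Holding P constant, ∂Q/∂I = 5.15/(2√I) = 0.0136457.
η_I = (∂Q/∂I)·(I/Q) = 0.0136457 × (35609/1072.767) = 0.453.
Since 0 < η < 1, this is a necessity.

0.453 (necessity)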